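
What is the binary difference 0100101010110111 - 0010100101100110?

Method 1 - Direct subtraction (column by column from the right: bit − bit − borrow-in; if negative, add 2 and borrow 1 from the next column):
borrow: 0100001010000000
        0100101010110111
-       0010100101100110
------------------------
        0010000101010001

Method 2 - Add two's complement:
Two's complement of 0010100101100110: invert → 1101011010011001, add 1 → 1101011010011010
  0100101010110111
+ 1101011010011010
------------------
 10010000101010001  (end carry out of the top bit = 1)
Discarding the end carry: 0010000101010001
Decimal check:
  0100101010110111 = 16384 + 2048 + 512 + 128 + 32 + 16 + 4 + 2 + 1 = 19127
  0010100101100110 = 8192 + 2048 + 256 + 64 + 32 + 4 + 2 = 10598
  19127 - 10598 = 8529, and 0010000101010001 = 8192 + 256 + 64 + 16 + 1 = 8529 ✓



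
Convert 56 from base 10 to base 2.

Using repeated division by 2:
56 ÷ 2 = 28 remainder 0
28 ÷ 2 = 14 remainder 0
14 ÷ 2 = 7 remainder 0
7 ÷ 2 = 3 remainder 1
3 ÷ 2 = 1 remainder 1
1 ÷ 2 = 0 remainder 1
Reading remainders bottom to top: 111000



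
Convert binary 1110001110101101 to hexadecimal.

Group into 4-bit nibbles from right:
  1110 = E
  0011 = 3
  1010 = A
  1101 = D
Result: E3AD



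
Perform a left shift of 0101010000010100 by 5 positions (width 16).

Original: 0101010000010100 (decimal 21524)
Shift left by 5 positions
Append 5 zeros on the right and drop the 5 high bits that overflow the 16-bit width
Result: 1000001010000000 (decimal 33408)
Equivalent: 21524 << 5 = 21524 × 2^5 = 688768, truncated to 16 bits = 33408



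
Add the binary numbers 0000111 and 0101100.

Add column by column from the right: bit + bit + carry-in; write the sum mod 2, carry 1 when the sum is 2 or 3.
carry:  0011000
        0000111
+       0101100
---------------
       00110011
(the carry out of the leftmost column, 0, becomes the leading bit)
Decimal check:
  0000111 = 4 + 2 + 1 = 7
  0101100 = 32 + 8 + 4 = 44
  7 + 44 = 51, and 00110011 = 32 + 16 + 2 + 1 = 51 ✓



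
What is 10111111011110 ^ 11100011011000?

XOR: 1 when bits differ
  10111111011110
^ 11100011011000
----------------
  01011100000110
Decimal: 12254 ^ 14552 = 5894



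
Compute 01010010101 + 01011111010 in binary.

Add column by column from the right: bit + bit + carry-in; write the sum mod 2, carry 1 when the sum is 2 or 3.
carry:  10111100000
        01010010101
+       01011111010
-------------------
       010110001111
(the carry out of the leftmost column, 0, becomes the leading bit)
Decimal check:
  01010010101 = 512 + 128 + 16 + 4 + 1 = 661
  01011111010 = 512 + 128 + 64 + 32 + 16 + 8 + 2 = 762
  661 + 762 = 1423, and 010110001111 = 1024 + 256 + 128 + 8 + 4 + 2 + 1 = 1423 ✓



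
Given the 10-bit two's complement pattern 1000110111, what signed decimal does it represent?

Binary: 1000110111
Sign bit: 1 (negative)
Invert: 0111001000
Add 1:  0111001001
Magnitude: 0111001001 = 256 + 128 + 64 + 8 + 1 = 457
Value: -457



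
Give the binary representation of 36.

Using repeated division by 2:
36 ÷ 2 = 18 remainder 0
18 ÷ 2 = 9 remainder 0
9 ÷ 2 = 4 remainder 1
4 ÷ 2 = 2 remainder 0
2 ÷ 2 = 1 remainder 0
1 ÷ 2 = 0 remainder 1
Reading remainders bottom to top: 100100



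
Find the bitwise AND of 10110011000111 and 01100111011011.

AND: 1 only when both bits are 1
  10110011000111
& 01100111011011
----------------
  00100011000011
Decimal: 11463 & 6619 = 2243



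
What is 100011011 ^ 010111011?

XOR: 1 when bits differ
  100011011
^ 010111011
-----------
  110100000
Decimal: 283 ^ 187 = 416



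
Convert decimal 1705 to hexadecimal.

Using repeated division by 16 (digits 10–15 are A–F):
1705 ÷ 16 = 106 remainder 9
106 ÷ 16 = 6 remainder 10 (A)
6 ÷ 16 = 0 remainder 6
Reading remainders bottom to top: 6A9



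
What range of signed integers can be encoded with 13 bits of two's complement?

For 13-bit two's complement:
Minimum: -2^12 = -4096
Maximum: 2^12 - 1 = 4095



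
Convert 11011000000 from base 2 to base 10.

Sum of powers of 2 for each 1-bit:
2^6 + 2^7 + 2^9 + 2^10
= 64 + 128 + 512 + 1024
= 1728



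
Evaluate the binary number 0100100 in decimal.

Sum of powers of 2 for each 1-bit:
2^2 + 2^5
= 4 + 32
= 36



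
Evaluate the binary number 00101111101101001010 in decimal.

Sum of powers of 2 for each 1-bit:
2^1 + 2^3 + 2^6 + 2^8 + 2^9 + 2^11 + 2^12 + 2^13 + 2^14 + 2^15 + 2^17
= 2 + 8 + 64 + 256 + 512 + 2048 + 4096 + 8192 + 16384 + 32768 + 131072
= 195402



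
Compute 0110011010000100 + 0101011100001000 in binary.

Add column by column from the right: bit + bit + carry-in; write the sum mod 2, carry 1 when the sum is 2 or 3.
carry:  1000110000000000
        0110011010000100
+       0101011100001000
------------------------
       01011110110001100
(the carry out of the leftmost column, 0, becomes the leading bit)
Decimal check:
  0110011010000100 = 16384 + 8192 + 1024 + 512 + 128 + 4 = 26244
  0101011100001000 = 16384 + 4096 + 1024 + 512 + 256 + 8 = 22280
  26244 + 22280 = 48524, and 01011110110001100 = 32768 + 8192 + 4096 + 2048 + 1024 + 256 + 128 + 8 + 4 = 48524 ✓



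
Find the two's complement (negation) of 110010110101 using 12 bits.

Original (sign bit 1, negative): 110010110101
Step 1 - Invert all bits: 001101001010
Step 2 - Add 1: 001101001011
Verification: 110010110101 + 001101001011 = 1000000000000; discarding the end carry (carry out of the top bit) leaves the 12-bit value 000000000000, as required for x + (-x)



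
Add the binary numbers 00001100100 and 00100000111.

Add column by column from the right: bit + bit + carry-in; write the sum mod 2, carry 1 when the sum is 2 or 3.
carry:  00000001000
        00001100100
+       00100000111
-------------------
       000101101011
(the carry out of the leftmost column, 0, becomes the leading bit)
Decimal check:
  00001100100 = 64 + 32 + 4 = 100
  00100000111 = 256 + 4 + 2 + 1 = 263
  100 + 263 = 363, and 000101101011 = 256 + 64 + 32 + 8 + 2 + 1 = 363 ✓



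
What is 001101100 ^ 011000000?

XOR: 1 when bits differ
  001101100
^ 011000000
-----------
  010101100
Decimal: 108 ^ 192 = 172



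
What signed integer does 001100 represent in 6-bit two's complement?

Binary: 001100
Sign bit: 0 (non-negative)
Read directly as an unsigned value:
001100 = 8 + 4 = 12
Value: 12



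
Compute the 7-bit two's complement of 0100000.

Original: 0100000
Step 1 - Invert all bits: 1011111
Step 2 - Add 1: 1100000
Verification: 0100000 + 1100000 = 10000000; discarding the end carry (carry out of the top bit) leaves the 7-bit value 0000000, as required for x + (-x)



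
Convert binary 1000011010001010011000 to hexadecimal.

Group into 4-bit nibbles from right:
  0010 = 2
  0001 = 1
  1010 = A
  0010 = 2
  1001 = 9
  1000 = 8
Result: 21A298



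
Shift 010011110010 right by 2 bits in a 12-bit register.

Original: 010011110010 (decimal 1266)
Shift right by 2 positions
Drop the 2 low bits; fill with zeros on the left
Result: 000100111100 (decimal 316)
Equivalent: 1266 >> 2 = 1266 ÷ 2^2 = 316



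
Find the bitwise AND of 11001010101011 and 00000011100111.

AND: 1 only when both bits are 1
  11001010101011
& 00000011100111
----------------
  00000010100011
Decimal: 12971 & 231 = 163



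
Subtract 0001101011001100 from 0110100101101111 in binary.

Method 1 - Direct subtraction (column by column from the right: bit − bit − borrow-in; if negative, add 2 and borrow 1 from the next column):
borrow: 0011110100000000
        0110100101101111
-       0001101011001100
------------------------
        0100111010100011

Method 2 - Add two's complement:
Two's complement of 0001101011001100: invert → 1110010100110011, add 1 → 1110010100110100
  0110100101101111
+ 1110010100110100
------------------
 10100111010100011  (end carry out of the top bit = 1)
Discarding the end carry: 0100111010100011
Decimal check:
  0110100101101111 = 16384 + 8192 + 2048 + 256 + 64 + 32 + 8 + 4 + 2 + 1 = 26991
  0001101011001100 = 4096 + 2048 + 512 + 128 + 64 + 8 + 4 = 6860
  26991 - 6860 = 20131, and 0100111010100011 = 16384 + 2048 + 1024 + 512 + 128 + 32 + 2 + 1 = 20131 ✓



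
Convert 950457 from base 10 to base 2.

Using repeated division by 2:
950457 ÷ 2 = 475228 remainder 1
475228 ÷ 2 = 237614 remainder 0
237614 ÷ 2 = 118807 remainder 0
118807 ÷ 2 = 59403 remainder 1
59403 ÷ 2 = 29701 remainder 1
29701 ÷ 2 = 14850 remainder 1
14850 ÷ 2 = 7425 remainder 0
7425 ÷ 2 = 3712 remainder 1
3712 ÷ 2 = 1856 remainder 0
1856 ÷ 2 = 928 remainder 0
928 ÷ 2 = 464 remainder 0
464 ÷ 2 = 232 remainder 0
232 ÷ 2 = 116 remainder 0
116 ÷ 2 = 58 remainder 0
58 ÷ 2 = 29 remainder 0
29 ÷ 2 = 14 remainder 1
14 ÷ 2 = 7 remainder 0
7 ÷ 2 = 3 remainder 1
3 ÷ 2 = 1 remainder 1
1 ÷ 2 = 0 remainder 1
Reading remainders bottom to top: 11101000000010111001



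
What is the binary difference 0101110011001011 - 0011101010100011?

Method 1 - Direct subtraction (column by column from the right: bit − bit − borrow-in; if negative, add 2 and borrow 1 from the next column):
borrow: 0100010001000000
        0101110011001011
-       0011101010100011
------------------------
        0010001000101000

Method 2 - Add two's complement:
Two's complement of 0011101010100011: invert → 1100010101011100, add 1 → 1100010101011101
  0101110011001011
+ 1100010101011101
------------------
 10010001000101000  (end carry out of the top bit = 1)
Discarding the end carry: 0010001000101000
Decimal check:
  0101110011001011 = 16384 + 4096 + 2048 + 1024 + 128 + 64 + 8 + 2 + 1 = 23755
  0011101010100011 = 8192 + 4096 + 2048 + 512 + 128 + 32 + 2 + 1 = 15011
  23755 - 15011 = 8744, and 0010001000101000 = 8192 + 512 + 32 + 8 = 8744 ✓



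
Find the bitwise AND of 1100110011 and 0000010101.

AND: 1 only when both bits are 1
  1100110011
& 0000010101
------------
  0000010001
Decimal: 819 & 21 = 17



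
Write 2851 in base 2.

Using repeated division by 2:
2851 ÷ 2 = 1425 remainder 1
1425 ÷ 2 = 712 remainder 1
712 ÷ 2 = 356 remainder 0
356 ÷ 2 = 178 remainder 0
178 ÷ 2 = 89 remainder 0
89 ÷ 2 = 44 remainder 1
44 ÷ 2 = 22 remainder 0
22 ÷ 2 = 11 remainder 0
11 ÷ 2 = 5 remainder 1
5 ÷ 2 = 2 remainder 1
2 ÷ 2 = 1 remainder 0
1 ÷ 2 = 0 remainder 1
Reading remainders bottom to top: 101100100011



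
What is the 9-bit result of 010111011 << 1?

Original: 010111011 (decimal 187)
Shift left by 1 position
Append 1 zero on the right
Result: 101110110 (decimal 374)
Equivalent: 187 << 1 = 187 × 2^1 = 374



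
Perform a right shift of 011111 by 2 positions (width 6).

Original: 011111 (decimal 31)
Shift right by 2 positions
Drop the 2 low bits; fill with zeros on the left
Result: 000111 (decimal 7)
Equivalent: 31 >> 2 = 31 ÷ 2^2 = 7



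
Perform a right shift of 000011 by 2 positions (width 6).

Original: 000011 (decimal 3)
Shift right by 2 positions
Drop the 2 low bits; fill with zeros on the left
Result: 000000 (decimal 0)
Equivalent: 3 >> 2 = 3 ÷ 2^2 = 0



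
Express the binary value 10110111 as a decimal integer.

Sum of powers of 2 for each 1-bit:
2^0 + 2^1 + 2^2 + 2^4 + 2^5 + 2^7
= 1 + 2 + 4 + 16 + 32 + 128
= 183



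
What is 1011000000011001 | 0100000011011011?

OR: 1 when either bit is 1
  1011000000011001
| 0100000011011011
------------------
  1111000011011011
Decimal: 45081 | 16603 = 61659



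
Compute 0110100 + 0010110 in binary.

Add column by column from the right: bit + bit + carry-in; write the sum mod 2, carry 1 when the sum is 2 or 3.
carry:  1101000
        0110100
+       0010110
---------------
       01001010
(the carry out of the leftmost column, 0, becomes the leading bit)
Decimal check:
  0110100 = 32 + 16 + 4 = 52
  0010110 = 16 + 4 + 2 = 22
  52 + 22 = 74, and 01001010 = 64 + 8 + 2 = 74 ✓



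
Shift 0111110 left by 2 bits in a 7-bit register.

Original: 0111110 (decimal 62)
Shift left by 2 positions
Append 2 zeros on the right and drop the 2 high bits that overflow the 7-bit width
Result: 1111000 (decimal 120)
Equivalent: 62 << 2 = 62 × 2^2 = 248, truncated to 7 bits = 120



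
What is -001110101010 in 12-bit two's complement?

Original: 001110101010
Step 1 - Invert all bits: 110001010101
Step 2 - Add 1: 110001010110
Verification: 001110101010 + 110001010110 = 1000000000000; discarding the end carry (carry out of the top bit) leaves the 12-bit value 000000000000, as required for x + (-x)



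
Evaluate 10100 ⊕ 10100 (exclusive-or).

XOR: 1 when bits differ
  10100
^ 10100
-------
  00000
Decimal: 20 ^ 20 = 0



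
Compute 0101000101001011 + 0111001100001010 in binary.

Add column by column from the right: bit + bit + carry-in; write the sum mod 2, carry 1 when the sum is 2 or 3.
carry:  1110011000010100
        0101000101001011
+       0111001100001010
------------------------
       01100010001010101
(the carry out of the leftmost column, 0, becomes the leading bit)
Decimal check:
  0101000101001011 = 16384 + 4096 + 256 + 64 + 8 + 2 + 1 = 20811
  0111001100001010 = 16384 + 8192 + 4096 + 512 + 256 + 8 + 2 = 29450
  20811 + 29450 = 50261, and 01100010001010101 = 32768 + 16384 + 1024 + 64 + 16 + 4 + 1 = 50261 ✓



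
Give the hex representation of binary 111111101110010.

Group into 4-bit nibbles from right:
  0111 = 7
  1111 = F
  0111 = 7
  0010 = 2
Result: 7F72



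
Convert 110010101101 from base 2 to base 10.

Sum of powers of 2 for each 1-bit:
2^0 + 2^2 + 2^3 + 2^5 + 2^7 + 2^10 + 2^11
= 1 + 4 + 8 + 32 + 128 + 1024 + 2048
= 3245



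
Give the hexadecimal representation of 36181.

Using repeated division by 16 (digits 10–15 are A–F):
36181 ÷ 16 = 2261 remainder 5
2261 ÷ 16 = 141 remainder 5
141 ÷ 16 = 8 remainder 13 (D)
8 ÷ 16 = 0 remainder 8
Reading remainders bottom to top: 8D55



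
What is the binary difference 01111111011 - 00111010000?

Method 1 - Direct subtraction (column by column from the right: bit − bit − borrow-in; if negative, add 2 and borrow 1 from the next column):
borrow: 00000000000
        01111111011
-       00111010000
-------------------
        01000101011

Method 2 - Add two's complement:
Two's complement of 00111010000: invert → 11000101111, add 1 → 11000110000
  01111111011
+ 11000110000
-------------
 101000101011  (end carry out of the top bit = 1)
Discarding the end carry: 01000101011
Decimal check:
  01111111011 = 512 + 256 + 128 + 64 + 32 + 16 + 8 + 2 + 1 = 1019
  00111010000 = 256 + 128 + 64 + 16 = 464
  1019 - 464 = 555, and 01000101011 = 512 + 32 + 8 + 2 + 1 = 555 ✓



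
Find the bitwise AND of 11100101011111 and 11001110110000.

AND: 1 only when both bits are 1
  11100101011111
& 11001110110000
----------------
  11000100010000
Decimal: 14687 & 13232 = 12560



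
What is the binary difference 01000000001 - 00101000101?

Method 1 - Direct subtraction (column by column from the right: bit − bit − borrow-in; if negative, add 2 and borrow 1 from the next column):
borrow: 01111111000
        01000000001
-       00101000101
-------------------
        00010111100

Method 2 - Add two's complement:
Two's complement of 00101000101: invert → 11010111010, add 1 → 11010111011
  01000000001
+ 11010111011
-------------
 100010111100  (end carry out of the top bit = 1)
Discarding the end carry: 00010111100
Decimal check:
  01000000001 = 512 + 1 = 513
  00101000101 = 256 + 64 + 4 + 1 = 325
  513 - 325 = 188, and 00010111100 = 128 + 32 + 16 + 8 + 4 = 188 ✓



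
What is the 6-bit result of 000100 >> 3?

Original: 000100 (decimal 4)
Shift right by 3 positions
Drop the 3 low bits; fill with zeros on the left
Result: 000000 (decimal 0)
Equivalent: 4 >> 3 = 4 ÷ 2^3 = 0



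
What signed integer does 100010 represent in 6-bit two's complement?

Binary: 100010
Sign bit: 1 (negative)
Invert: 011101
Add 1:  011110
Magnitude: 011110 = 16 + 8 + 4 + 2 = 30
Value: -30



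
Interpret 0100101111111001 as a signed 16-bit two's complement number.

Binary: 0100101111111001
Sign bit: 0 (non-negative)
Read directly as an unsigned value:
0100101111111001 = 16384 + 2048 + 512 + 256 + 128 + 64 + 32 + 16 + 8 + 1 = 19449
Value: 19449



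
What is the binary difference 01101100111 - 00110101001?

Method 1 - Direct subtraction (column by column from the right: bit − bit − borrow-in; if negative, add 2 and borrow 1 from the next column):
borrow: 01101110000
        01101100111
-       00110101001
-------------------
        00110111110

Method 2 - Add two's complement:
Two's complement of 00110101001: invert → 11001010110, add 1 → 11001010111
  01101100111
+ 11001010111
-------------
 100110111110  (end carry out of the top bit = 1)
Discarding the end carry: 00110111110
Decimal check:
  01101100111 = 512 + 256 + 64 + 32 + 4 + 2 + 1 = 871
  00110101001 = 256 + 128 + 32 + 8 + 1 = 425
  871 - 425 = 446, and 00110111110 = 256 + 128 + 32 + 16 + 8 + 4 + 2 = 446 ✓



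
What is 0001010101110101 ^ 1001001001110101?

XOR: 1 when bits differ
  0001010101110101
^ 1001001001110101
------------------
  1000011100000000
Decimal: 5493 ^ 37493 = 34560



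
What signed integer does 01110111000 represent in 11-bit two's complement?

Binary: 01110111000
Sign bit: 0 (non-negative)
Read directly as an unsigned value:
01110111000 = 512 + 256 + 128 + 32 + 16 + 8 = 952
Value: 952



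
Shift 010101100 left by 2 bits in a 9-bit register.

Original: 010101100 (decimal 172)
Shift left by 2 positions
Append 2 zeros on the right and drop the 2 high bits that overflow the 9-bit width
Result: 010110000 (decimal 176)
Equivalent: 172 << 2 = 172 × 2^2 = 688, truncated to 9 bits = 176



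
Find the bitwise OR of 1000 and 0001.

OR: 1 when either bit is 1
  1000
| 0001
------
  1001
Decimal: 8 | 1 = 9



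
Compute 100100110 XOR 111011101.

XOR: 1 when bits differ
  100100110
^ 111011101
-----------
  011111011
Decimal: 294 ^ 477 = 251



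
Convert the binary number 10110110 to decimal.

Sum of powers of 2 for each 1-bit:
2^1 + 2^2 + 2^4 + 2^5 + 2^7
= 2 + 4 + 16 + 32 + 128
= 182



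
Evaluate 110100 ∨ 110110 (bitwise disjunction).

OR: 1 when either bit is 1
  110100
| 110110
--------
  110110
Decimal: 52 | 54 = 54



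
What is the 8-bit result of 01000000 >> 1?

Original: 01000000 (decimal 64)
Shift right by 1 position
Drop the 1 low bit; fill with zero on the left
Result: 00100000 (decimal 32)
Equivalent: 64 >> 1 = 64 ÷ 2^1 = 32



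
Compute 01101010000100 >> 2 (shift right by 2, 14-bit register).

Original: 01101010000100 (decimal 6788)
Shift right by 2 positions
Drop the 2 low bits; fill with zeros on the left
Result: 00011010100001 (decimal 1697)
Equivalent: 6788 >> 2 = 6788 ÷ 2^2 = 1697



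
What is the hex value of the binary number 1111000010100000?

Group into 4-bit nibbles from right:
  1111 = F
  0000 = 0
  1010 = A
  0000 = 0
Result: F0A0



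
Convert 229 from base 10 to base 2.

Using repeated division by 2:
229 ÷ 2 = 114 remainder 1
114 ÷ 2 = 57 remainder 0
57 ÷ 2 = 28 remainder 1
28 ÷ 2 = 14 remainder 0
14 ÷ 2 = 7 remainder 0
7 ÷ 2 = 3 remainder 1
3 ÷ 2 = 1 remainder 1
1 ÷ 2 = 0 remainder 1
Reading remainders bottom to top: 11100101



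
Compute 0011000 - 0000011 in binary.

Method 1 - Direct subtraction (column by column from the right: bit − bit − borrow-in; if negative, add 2 and borrow 1 from the next column):
borrow: 0001110
        0011000
-       0000011
---------------
        0010101

Method 2 - Add two's complement:
Two's complement of 0000011: invert → 1111100, add 1 → 1111101
  0011000
+ 1111101
---------
 10010101  (end carry out of the top bit = 1)
Discarding the end carry: 0010101
Decimal check:
  0011000 = 16 + 8 = 24
  0000011 = 2 + 1 = 3
  24 - 3 = 21, and 0010101 = 16 + 4 + 1 = 21 ✓



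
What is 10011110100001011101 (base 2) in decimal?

Sum of powers of 2 for each 1-bit:
2^0 + 2^2 + 2^3 + 2^4 + 2^6 + 2^11 + 2^13 + 2^14 + 2^15 + 2^16 + 2^19
= 1 + 4 + 8 + 16 + 64 + 2048 + 8192 + 16384 + 32768 + 65536 + 524288
= 649309



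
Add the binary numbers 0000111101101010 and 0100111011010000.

Add column by column from the right: bit + bit + carry-in; write the sum mod 2, carry 1 when the sum is 2 or 3.
carry:  0001111110000000
        0000111101101010
+       0100111011010000
------------------------
       00101111000111010
(the carry out of the leftmost column, 0, becomes the leading bit)
Decimal check:
  0000111101101010 = 2048 + 1024 + 512 + 256 + 64 + 32 + 8 + 2 = 3946
  0100111011010000 = 16384 + 2048 + 1024 + 512 + 128 + 64 + 16 = 20176
  3946 + 20176 = 24122, and 00101111000111010 = 16384 + 4096 + 2048 + 1024 + 512 + 32 + 16 + 8 + 2 = 24122 ✓



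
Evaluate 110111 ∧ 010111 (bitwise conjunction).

AND: 1 only when both bits are 1
  110111
& 010111
--------
  010111
Decimal: 55 & 23 = 23



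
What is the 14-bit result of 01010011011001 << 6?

Original: 01010011011001 (decimal 5337)
Shift left by 6 positions
Append 6 zeros on the right and drop the 6 high bits that overflow the 14-bit width
Result: 11011001000000 (decimal 13888)
Equivalent: 5337 << 6 = 5337 × 2^6 = 341568, truncated to 14 bits = 13888



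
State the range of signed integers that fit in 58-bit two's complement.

For 58-bit two's complement:
Minimum: -2^57 = -144115188075855872
Maximum: 2^57 - 1 = 144115188075855871



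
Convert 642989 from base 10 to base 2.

Using repeated division by 2:
642989 ÷ 2 = 321494 remainder 1
321494 ÷ 2 = 160747 remainder 0
160747 ÷ 2 = 80373 remainder 1
80373 ÷ 2 = 40186 remainder 1
40186 ÷ 2 = 20093 remainder 0
20093 ÷ 2 = 10046 remainder 1
10046 ÷ 2 = 5023 remainder 0
5023 ÷ 2 = 2511 remainder 1
2511 ÷ 2 = 1255 remainder 1
1255 ÷ 2 = 627 remainder 1
627 ÷ 2 = 313 remainder 1
313 ÷ 2 = 156 remainder 1
156 ÷ 2 = 78 remainder 0
78 ÷ 2 = 39 remainder 0
39 ÷ 2 = 19 remainder 1
19 ÷ 2 = 9 remainder 1
9 ÷ 2 = 4 remainder 1
4 ÷ 2 = 2 remainder 0
2 ÷ 2 = 1 remainder 0
1 ÷ 2 = 0 remainder 1
Reading remainders bottom to top: 10011100111110101101



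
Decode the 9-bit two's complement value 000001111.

Binary: 000001111
Sign bit: 0 (non-negative)
Read directly as an unsigned value:
000001111 = 8 + 4 + 2 + 1 = 15
Value: 15



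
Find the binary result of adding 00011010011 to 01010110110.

Add column by column from the right: bit + bit + carry-in; write the sum mod 2, carry 1 when the sum is 2 or 3.
carry:  00111101100
        00011010011
+       01010110110
-------------------
       001110001001
(the carry out of the leftmost column, 0, becomes the leading bit)
Decimal check:
  00011010011 = 128 + 64 + 16 + 2 + 1 = 211
  01010110110 = 512 + 128 + 32 + 16 + 4 + 2 = 694
  211 + 694 = 905, and 001110001001 = 512 + 256 + 128 + 8 + 1 = 905 ✓



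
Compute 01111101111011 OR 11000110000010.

OR: 1 when either bit is 1
  01111101111011
| 11000110000010
----------------
  11111111111011
Decimal: 8059 | 12674 = 16379



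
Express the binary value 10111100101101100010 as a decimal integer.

Sum of powers of 2 for each 1-bit:
2^1 + 2^5 + 2^6 + 2^8 + 2^9 + 2^11 + 2^14 + 2^15 + 2^16 + 2^17 + 2^19
= 2 + 32 + 64 + 256 + 512 + 2048 + 16384 + 32768 + 65536 + 131072 + 524288
= 772962



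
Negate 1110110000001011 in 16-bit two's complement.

Original (sign bit 1, negative): 1110110000001011
Step 1 - Invert all bits: 0001001111110100
Step 2 - Add 1: 0001001111110101
Verification: 1110110000001011 + 0001001111110101 = 10000000000000000; discarding the end carry (carry out of the top bit) leaves the 16-bit value 0000000000000000, as required for x + (-x)



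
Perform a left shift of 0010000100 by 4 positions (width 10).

Original: 0010000100 (decimal 132)
Shift left by 4 positions
Append 4 zeros on the right and drop the 4 high bits that overflow the 10-bit width
Result: 0001000000 (decimal 64)
Equivalent: 132 << 4 = 132 × 2^4 = 2112, truncated to 10 bits = 64



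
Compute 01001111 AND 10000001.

AND: 1 only when both bits are 1
  01001111
& 10000001
----------
  00000001
Decimal: 79 & 129 = 1



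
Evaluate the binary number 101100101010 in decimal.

Sum of powers of 2 for each 1-bit:
2^1 + 2^3 + 2^5 + 2^8 + 2^9 + 2^11
= 2 + 8 + 32 + 256 + 512 + 2048
= 2858



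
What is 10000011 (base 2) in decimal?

Sum of powers of 2 for each 1-bit:
2^0 + 2^1 + 2^7
= 1 + 2 + 128
= 131



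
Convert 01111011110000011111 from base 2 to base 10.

Sum of powers of 2 for each 1-bit:
2^0 + 2^1 + 2^2 + 2^3 + 2^4 + 2^10 + 2^11 + 2^12 + 2^13 + 2^15 + 2^16 + 2^17 + 2^18
= 1 + 2 + 4 + 8 + 16 + 1024 + 2048 + 4096 + 8192 + 32768 + 65536 + 131072 + 262144
= 506911



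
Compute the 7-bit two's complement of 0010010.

Original: 0010010
Step 1 - Invert all bits: 1101101
Step 2 - Add 1: 1101110
Verification: 0010010 + 1101110 = 10000000; discarding the end carry (carry out of the top bit) leaves the 7-bit value 0000000, as required for x + (-x)



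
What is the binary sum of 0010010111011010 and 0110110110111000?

Add column by column from the right: bit + bit + carry-in; write the sum mod 2, carry 1 when the sum is 2 or 3.
carry:  1101101111110000
        0010010111011010
+       0110110110111000
------------------------
       01001001110010010
(the carry out of the leftmost column, 0, becomes the leading bit)
Decimal check:
  0010010111011010 = 8192 + 1024 + 256 + 128 + 64 + 16 + 8 + 2 = 9690
  0110110110111000 = 16384 + 8192 + 2048 + 1024 + 256 + 128 + 32 + 16 + 8 = 28088
  9690 + 28088 = 37778, and 01001001110010010 = 32768 + 4096 + 512 + 256 + 128 + 16 + 2 = 37778 ✓



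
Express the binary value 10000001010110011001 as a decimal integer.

Sum of powers of 2 for each 1-bit:
2^0 + 2^3 + 2^4 + 2^7 + 2^8 + 2^10 + 2^12 + 2^19
= 1 + 8 + 16 + 128 + 256 + 1024 + 4096 + 524288
= 529817



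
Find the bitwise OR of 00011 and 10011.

OR: 1 when either bit is 1
  00011
| 10011
-------
  10011
Decimal: 3 | 19 = 19



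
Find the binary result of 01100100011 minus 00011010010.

Method 1 - Direct subtraction (column by column from the right: bit − bit − borrow-in; if negative, add 2 and borrow 1 from the next column):
borrow: 00110100000
        01100100011
-       00011010010
-------------------
        01001010001

Method 2 - Add two's complement:
Two's complement of 00011010010: invert → 11100101101, add 1 → 11100101110
  01100100011
+ 11100101110
-------------
 101001010001  (end carry out of the top bit = 1)
Discarding the end carry: 01001010001
Decimal check:
  01100100011 = 512 + 256 + 32 + 2 + 1 = 803
  00011010010 = 128 + 64 + 16 + 2 = 210
  803 - 210 = 593, and 01001010001 = 512 + 64 + 16 + 1 = 593 ✓



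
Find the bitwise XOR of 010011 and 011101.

XOR: 1 when bits differ
  010011
^ 011101
--------
  001110
Decimal: 19 ^ 29 = 14



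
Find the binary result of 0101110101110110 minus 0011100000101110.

Method 1 - Direct subtraction (column by column from the right: bit − bit − borrow-in; if negative, add 2 and borrow 1 from the next column):
borrow: 0100000000010000
        0101110101110110
-       0011100000101110
------------------------
        0010010101001000

Method 2 - Add two's complement:
Two's complement of 0011100000101110: invert → 1100011111010001, add 1 → 1100011111010010
  0101110101110110
+ 1100011111010010
------------------
 10010010101001000  (end carry out of the top bit = 1)
Discarding the end carry: 0010010101001000
Decimal check:
  0101110101110110 = 16384 + 4096 + 2048 + 1024 + 256 + 64 + 32 + 16 + 4 + 2 = 23926
  0011100000101110 = 8192 + 4096 + 2048 + 32 + 8 + 4 + 2 = 14382
  23926 - 14382 = 9544, and 0010010101001000 = 8192 + 1024 + 256 + 64 + 8 = 9544 ✓



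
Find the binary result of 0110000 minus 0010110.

Method 1 - Direct subtraction (column by column from the right: bit − bit − borrow-in; if negative, add 2 and borrow 1 from the next column):
borrow: 0111100
        0110000
-       0010110
---------------
        0011010

Method 2 - Add two's complement:
Two's complement of 0010110: invert → 1101001, add 1 → 1101010
  0110000
+ 1101010
---------
 10011010  (end carry out of the top bit = 1)
Discarding the end carry: 0011010
Decimal check:
  0110000 = 32 + 16 = 48
  0010110 = 16 + 4 + 2 = 22
  48 - 22 = 26, and 0011010 = 16 + 8 + 2 = 26 ✓



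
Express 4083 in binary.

Using repeated division by 2:
4083 ÷ 2 = 2041 remainder 1
2041 ÷ 2 = 1020 remainder 1
1020 ÷ 2 = 510 remainder 0
510 ÷ 2 = 255 remainder 0
255 ÷ 2 = 127 remainder 1
127 ÷ 2 = 63 remainder 1
63 ÷ 2 = 31 remainder 1
31 ÷ 2 = 15 remainder 1
15 ÷ 2 = 7 remainder 1
7 ÷ 2 = 3 remainder 1
3 ÷ 2 = 1 remainder 1
1 ÷ 2 = 0 remainder 1
Reading remainders bottom to top: 111111110011



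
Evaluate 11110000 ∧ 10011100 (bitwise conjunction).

AND: 1 only when both bits are 1
  11110000
& 10011100
----------
  10010000
Decimal: 240 & 156 = 144



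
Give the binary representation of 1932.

Using repeated division by 2:
1932 ÷ 2 = 966 remainder 0
966 ÷ 2 = 483 remainder 0
483 ÷ 2 = 241 remainder 1
241 ÷ 2 = 120 remainder 1
120 ÷ 2 = 60 remainder 0
60 ÷ 2 = 30 remainder 0
30 ÷ 2 = 15 remainder 0
15 ÷ 2 = 7 remainder 1
7 ÷ 2 = 3 remainder 1
3 ÷ 2 = 1 remainder 1
1 ÷ 2 = 0 remainder 1
Reading remainders bottom to top: 11110001100



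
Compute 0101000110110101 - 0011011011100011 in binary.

Method 1 - Direct subtraction (column by column from the right: bit − bit − borrow-in; if negative, add 2 and borrow 1 from the next column):
borrow: 0111110110000100
        0101000110110101
-       0011011011100011
------------------------
        0001101011010010

Method 2 - Add two's complement:
Two's complement of 0011011011100011: invert → 1100100100011100, add 1 → 1100100100011101
  0101000110110101
+ 1100100100011101
------------------
 10001101011010010  (end carry out of the top bit = 1)
Discarding the end carry: 0001101011010010
Decimal check:
  0101000110110101 = 16384 + 4096 + 256 + 128 + 32 + 16 + 4 + 1 = 20917
  0011011011100011 = 8192 + 4096 + 1024 + 512 + 128 + 64 + 32 + 2 + 1 = 14051
  20917 - 14051 = 6866, and 0001101011010010 = 4096 + 2048 + 512 + 128 + 64 + 16 + 2 = 6866 ✓



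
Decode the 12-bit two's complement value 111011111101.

Binary: 111011111101
Sign bit: 1 (negative)
Invert: 000100000010
Add 1:  000100000011
Magnitude: 000100000011 = 256 + 2 + 1 = 259
Value: -259



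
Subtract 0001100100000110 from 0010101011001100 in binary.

Method 1 - Direct subtraction (column by column from the right: bit − bit − borrow-in; if negative, add 2 and borrow 1 from the next column):
borrow: 0010001000001100
        0010101011001100
-       0001100100000110
------------------------
        0001000111000110

Method 2 - Add two's complement:
Two's complement of 0001100100000110: invert → 1110011011111001, add 1 → 1110011011111010
  0010101011001100
+ 1110011011111010
------------------
 10001000111000110  (end carry out of the top bit = 1)
Discarding the end carry: 0001000111000110
Decimal check:
  0010101011001100 = 8192 + 2048 + 512 + 128 + 64 + 8 + 4 = 10956
  0001100100000110 = 4096 + 2048 + 256 + 4 + 2 = 6406
  10956 - 6406 = 4550, and 0001000111000110 = 4096 + 256 + 128 + 64 + 4 + 2 = 4550 ✓



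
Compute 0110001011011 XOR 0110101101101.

XOR: 1 when bits differ
  0110001011011
^ 0110101101101
---------------
  0000100110110
Decimal: 3163 ^ 3437 = 310



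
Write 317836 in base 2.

Using repeated division by 2:
317836 ÷ 2 = 158918 remainder 0
158918 ÷ 2 = 79459 remainder 0
79459 ÷ 2 = 39729 remainder 1
39729 ÷ 2 = 19864 remainder 1
19864 ÷ 2 = 9932 remainder 0
9932 ÷ 2 = 4966 remainder 0
4966 ÷ 2 = 2483 remainder 0
2483 ÷ 2 = 1241 remainder 1
1241 ÷ 2 = 620 remainder 1
620 ÷ 2 = 310 remainder 0
310 ÷ 2 = 155 remainder 0
155 ÷ 2 = 77 remainder 1
77 ÷ 2 = 38 remainder 1
38 ÷ 2 = 19 remainder 0
19 ÷ 2 = 9 remainder 1
9 ÷ 2 = 4 remainder 1
4 ÷ 2 = 2 remainder 0
2 ÷ 2 = 1 remainder 0
1 ÷ 2 = 0 remainder 1
Reading remainders bottom to top: 1001101100110001100



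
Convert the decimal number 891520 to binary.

Using repeated division by 2:
891520 ÷ 2 = 445760 remainder 0
445760 ÷ 2 = 222880 remainder 0
222880 ÷ 2 = 111440 remainder 0
111440 ÷ 2 = 55720 remainder 0
55720 ÷ 2 = 27860 remainder 0
27860 ÷ 2 = 13930 remainder 0
13930 ÷ 2 = 6965 remainder 0
6965 ÷ 2 = 3482 remainder 1
3482 ÷ 2 = 1741 remainder 0
1741 ÷ 2 = 870 remainder 1
870 ÷ 2 = 435 remainder 0
435 ÷ 2 = 217 remainder 1
217 ÷ 2 = 108 remainder 1
108 ÷ 2 = 54 remainder 0
54 ÷ 2 = 27 remainder 0
27 ÷ 2 = 13 remainder 1
13 ÷ 2 = 6 remainder 1
6 ÷ 2 = 3 remainder 0
3 ÷ 2 = 1 remainder 1
1 ÷ 2 = 0 remainder 1
Reading remainders bottom to top: 11011001101010000000



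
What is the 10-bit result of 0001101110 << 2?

Original: 0001101110 (decimal 110)
Shift left by 2 positions
Append 2 zeros on the right
Result: 0110111000 (decimal 440)
Equivalent: 110 << 2 = 110 × 2^2 = 440



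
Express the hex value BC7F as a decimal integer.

Expand by place value (powers of 16):
Digit values: B = 11, C = 12, F = 15
BC7F = 11 × 16^3 + 12 × 16^2 + 7 × 16^1 + 15 × 16^0
= 11 × 4096 + 12 × 256 + 7 × 16 + 15 × 1
= 45056 + 3072 + 112 + 15
= 48255



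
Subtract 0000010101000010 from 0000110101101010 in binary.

Method 1 - Direct subtraction (column by column from the right: bit − bit − borrow-in; if negative, add 2 and borrow 1 from the next column):
borrow: 0000000000000000
        0000110101101010
-       0000010101000010
------------------------
        0000100000101000

Method 2 - Add two's complement:
Two's complement of 0000010101000010: invert → 1111101010111101, add 1 → 1111101010111110
  0000110101101010
+ 1111101010111110
------------------
 10000100000101000  (end carry out of the top bit = 1)
Discarding the end carry: 0000100000101000
Decimal check:
  0000110101101010 = 2048 + 1024 + 256 + 64 + 32 + 8 + 2 = 3434
  0000010101000010 = 1024 + 256 + 64 + 2 = 1346
  3434 - 1346 = 2088, and 0000100000101000 = 2048 + 32 + 8 = 2088 ✓



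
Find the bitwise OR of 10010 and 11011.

OR: 1 when either bit is 1
  10010
| 11011
-------
  11011
Decimal: 18 | 27 = 27



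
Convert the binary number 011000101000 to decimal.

Sum of powers of 2 for each 1-bit:
2^3 + 2^5 + 2^9 + 2^10
= 8 + 32 + 512 + 1024
= 1576



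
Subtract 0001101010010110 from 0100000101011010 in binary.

Method 1 - Direct subtraction (column by column from the right: bit − bit − borrow-in; if negative, add 2 and borrow 1 from the next column):
borrow: 0111110100001000
        0100000101011010
-       0001101010010110
------------------------
        0010011011000100

Method 2 - Add two's complement:
Two's complement of 0001101010010110: invert → 1110010101101001, add 1 → 1110010101101010
  0100000101011010
+ 1110010101101010
------------------
 10010011011000100  (end carry out of the top bit = 1)
Discarding the end carry: 0010011011000100
Decimal check:
  0100000101011010 = 16384 + 256 + 64 + 16 + 8 + 2 = 16730
  0001101010010110 = 4096 + 2048 + 512 + 128 + 16 + 4 + 2 = 6806
  16730 - 6806 = 9924, and 0010011011000100 = 8192 + 1024 + 512 + 128 + 64 + 4 = 9924 ✓



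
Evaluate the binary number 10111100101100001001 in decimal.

Sum of powers of 2 for each 1-bit:
2^0 + 2^3 + 2^8 + 2^9 + 2^11 + 2^14 + 2^15 + 2^16 + 2^17 + 2^19
= 1 + 8 + 256 + 512 + 2048 + 16384 + 32768 + 65536 + 131072 + 524288
= 772873



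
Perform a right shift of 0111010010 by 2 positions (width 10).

Original: 0111010010 (decimal 466)
Shift right by 2 positions
Drop the 2 low bits; fill with zeros on the left
Result: 0001110100 (decimal 116)
Equivalent: 466 >> 2 = 466 ÷ 2^2 = 116



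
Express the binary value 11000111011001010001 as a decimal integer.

Sum of powers of 2 for each 1-bit:
2^0 + 2^4 + 2^6 + 2^9 + 2^10 + 2^12 + 2^13 + 2^14 + 2^18 + 2^19
= 1 + 16 + 64 + 512 + 1024 + 4096 + 8192 + 16384 + 262144 + 524288
= 816721



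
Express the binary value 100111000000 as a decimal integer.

Sum of powers of 2 for each 1-bit:
2^6 + 2^7 + 2^8 + 2^11
= 64 + 128 + 256 + 2048
= 2496



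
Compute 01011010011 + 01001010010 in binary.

Add column by column from the right: bit + bit + carry-in; write the sum mod 2, carry 1 when the sum is 2 or 3.
carry:  10110100100
        01011010011
+       01001010010
-------------------
       010100100101
(the carry out of the leftmost column, 0, becomes the leading bit)
Decimal check:
  01011010011 = 512 + 128 + 64 + 16 + 2 + 1 = 723
  01001010010 = 512 + 64 + 16 + 2 = 594
  723 + 594 = 1317, and 010100100101 = 1024 + 256 + 32 + 4 + 1 = 1317 ✓



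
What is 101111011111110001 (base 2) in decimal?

Sum of powers of 2 for each 1-bit:
2^0 + 2^4 + 2^5 + 2^6 + 2^7 + 2^8 + 2^9 + 2^10 + 2^12 + 2^13 + 2^14 + 2^15 + 2^17
= 1 + 16 + 32 + 64 + 128 + 256 + 512 + 1024 + 4096 + 8192 + 16384 + 32768 + 131072
= 194545



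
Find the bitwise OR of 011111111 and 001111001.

OR: 1 when either bit is 1
  011111111
| 001111001
-----------
  011111111
Decimal: 255 | 121 = 255



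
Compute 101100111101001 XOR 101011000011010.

XOR: 1 when bits differ
  101100111101001
^ 101011000011010
-----------------
  000111111110011
Decimal: 23017 ^ 22042 = 4083



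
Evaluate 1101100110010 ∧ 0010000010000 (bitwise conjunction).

AND: 1 only when both bits are 1
  1101100110010
& 0010000010000
---------------
  0000000010000
Decimal: 6962 & 1040 = 16



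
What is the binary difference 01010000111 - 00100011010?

Method 1 - Direct subtraction (column by column from the right: bit − bit − borrow-in; if negative, add 2 and borrow 1 from the next column):
borrow: 01011110000
        01010000111
-       00100011010
-------------------
        00101101101

Method 2 - Add two's complement:
Two's complement of 00100011010: invert → 11011100101, add 1 → 11011100110
  01010000111
+ 11011100110
-------------
 100101101101  (end carry out of the top bit = 1)
Discarding the end carry: 00101101101
Decimal check:
  01010000111 = 512 + 128 + 4 + 2 + 1 = 647
  00100011010 = 256 + 16 + 8 + 2 = 282
  647 - 282 = 365, and 00101101101 = 256 + 64 + 32 + 8 + 4 + 1 = 365 ✓



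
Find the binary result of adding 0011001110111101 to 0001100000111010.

Add column by column from the right: bit + bit + carry-in; write the sum mod 2, carry 1 when the sum is 2 or 3.
carry:  0110000001110000
        0011001110111101
+       0001100000111010
------------------------
       00100101111110111
(the carry out of the leftmost column, 0, becomes the leading bit)
Decimal check:
  0011001110111101 = 8192 + 4096 + 512 + 256 + 128 + 32 + 16 + 8 + 4 + 1 = 13245
  0001100000111010 = 4096 + 2048 + 32 + 16 + 8 + 2 = 6202
  13245 + 6202 = 19447, and 00100101111110111 = 16384 + 2048 + 512 + 256 + 128 + 64 + 32 + 16 + 4 + 2 + 1 = 19447 ✓



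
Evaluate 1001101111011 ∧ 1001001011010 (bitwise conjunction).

AND: 1 only when both bits are 1
  1001101111011
& 1001001011010
---------------
  1001001011010
Decimal: 4987 & 4698 = 4698



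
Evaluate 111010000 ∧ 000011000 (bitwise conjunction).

AND: 1 only when both bits are 1
  111010000
& 000011000
-----------
  000010000
Decimal: 464 & 24 = 16



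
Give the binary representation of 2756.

Using repeated division by 2:
2756 ÷ 2 = 1378 remainder 0
1378 ÷ 2 = 689 remainder 0
689 ÷ 2 = 344 remainder 1
344 ÷ 2 = 172 remainder 0
172 ÷ 2 = 86 remainder 0
86 ÷ 2 = 43 remainder 0
43 ÷ 2 = 21 remainder 1
21 ÷ 2 = 10 remainder 1
10 ÷ 2 = 5 remainder 0
5 ÷ 2 = 2 remainder 1
2 ÷ 2 = 1 remainder 0
1 ÷ 2 = 0 remainder 1
Reading remainders bottom to top: 101011000100



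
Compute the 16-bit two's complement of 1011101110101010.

Original (sign bit 1, negative): 1011101110101010
Step 1 - Invert all bits: 0100010001010101
Step 2 - Add 1: 0100010001010110
Verification: 1011101110101010 + 0100010001010110 = 10000000000000000; discarding the end carry (carry out of the top bit) leaves the 16-bit value 0000000000000000, as required for x + (-x)



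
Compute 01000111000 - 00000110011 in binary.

Method 1 - Direct subtraction (column by column from the right: bit − bit − borrow-in; if negative, add 2 and borrow 1 from the next column):
borrow: 00000001110
        01000111000
-       00000110011
-------------------
        01000000101

Method 2 - Add two's complement:
Two's complement of 00000110011: invert → 11111001100, add 1 → 11111001101
  01000111000
+ 11111001101
-------------
 101000000101  (end carry out of the top bit = 1)
Discarding the end carry: 01000000101
Decimal check:
  01000111000 = 512 + 32 + 16 + 8 = 568
  00000110011 = 32 + 16 + 2 + 1 = 51
  568 - 51 = 517, and 01000000101 = 512 + 4 + 1 = 517 ✓

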